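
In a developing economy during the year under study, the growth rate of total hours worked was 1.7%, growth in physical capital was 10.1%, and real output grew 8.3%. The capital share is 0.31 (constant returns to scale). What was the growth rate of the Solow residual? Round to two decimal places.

Labor's share = 1 − 0.31 = 0.69.
Physical capital: 0.31 × 10.1 = 3.131 pp.
Total hours worked: 0.69 × 1.7 = 1.173 pp.
TFP growth = 8.3 − 4.304 = 3.996%.

4.00%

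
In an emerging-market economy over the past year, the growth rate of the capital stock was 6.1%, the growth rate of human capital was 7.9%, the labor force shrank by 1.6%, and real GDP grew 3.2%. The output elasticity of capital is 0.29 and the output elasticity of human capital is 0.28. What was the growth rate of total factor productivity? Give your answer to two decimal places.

-0.09%

Labor's share = 1 − 0.29 − 0.28 = 0.43.
The capital stock: 0.29 × 6.1 = 1.769 pp.
Human capital: 0.28 × 7.9 = 2.212 pp.
The labor force: 0.43 × (-1.6) = -0.688 pp.
TFP growth = 3.2 − 3.293 = -0.093%.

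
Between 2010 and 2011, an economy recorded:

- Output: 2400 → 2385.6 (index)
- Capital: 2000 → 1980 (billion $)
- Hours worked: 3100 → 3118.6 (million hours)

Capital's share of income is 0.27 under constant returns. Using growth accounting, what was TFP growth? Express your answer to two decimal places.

Output growth = (2385.6 − 2400) / 2400 = -0.6%.
Capital growth = (1980 − 2000) / 2000 = -1%.
Hours worked growth = (3118.6 − 3100) / 3100 = 0.6%.
Labor's share = 1 − 0.27 = 0.73.
Capital: 0.27 × (-1) = -0.27 pp.
Hours worked: 0.73 × 0.6 = 0.438 pp.
TFP growth = -0.6 − 0.168 = -0.768%.

-0.77%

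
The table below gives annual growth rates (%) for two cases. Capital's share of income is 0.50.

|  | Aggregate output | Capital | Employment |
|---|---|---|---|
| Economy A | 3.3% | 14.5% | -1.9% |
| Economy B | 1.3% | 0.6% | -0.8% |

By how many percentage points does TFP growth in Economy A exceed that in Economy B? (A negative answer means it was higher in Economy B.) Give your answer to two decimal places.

-4.40 percentage points

Labor's share = 1 − 0.5 = 0.5.
Economy A: TFP = 3.3 − 7.25 + 0.95 = -3%.
Economy B: TFP = 1.3 − 0.3 + 0.4 = 1.4%.
Difference = -3 − (1.4) = -4.4 pp.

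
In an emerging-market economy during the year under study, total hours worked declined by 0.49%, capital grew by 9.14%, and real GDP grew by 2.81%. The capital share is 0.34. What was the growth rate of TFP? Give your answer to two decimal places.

Labor's share = 1 − 0.34 = 0.66.
Capital: 0.34 × 9.14 = 3.1076 pp.
Total hours worked: 0.66 × (-0.49) = -0.3234 pp.
TFP growth = 2.81 − 2.7842 = 0.0258%.

TFP growth was 0.03%.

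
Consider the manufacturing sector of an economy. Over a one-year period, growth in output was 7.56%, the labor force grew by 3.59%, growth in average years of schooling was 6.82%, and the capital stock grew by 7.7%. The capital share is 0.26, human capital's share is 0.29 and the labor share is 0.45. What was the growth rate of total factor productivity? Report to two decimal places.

1.96%

Labor's share = 1 − 0.26 − 0.29 = 0.45.
The capital stock: 0.26 × 7.7 = 2.002 pp.
Average years of schooling: 0.29 × 6.82 = 1.9778 pp.
The labor force: 0.45 × 3.59 = 1.6155 pp.
TFP growth = 7.56 − 5.5953 = 1.9647%.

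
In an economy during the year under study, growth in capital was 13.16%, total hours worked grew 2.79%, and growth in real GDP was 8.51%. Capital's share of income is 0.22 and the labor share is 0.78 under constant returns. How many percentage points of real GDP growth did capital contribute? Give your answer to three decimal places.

2.895 percentage points

Contribution = share × growth = 0.22 × 13.16 = 2.8952 pp.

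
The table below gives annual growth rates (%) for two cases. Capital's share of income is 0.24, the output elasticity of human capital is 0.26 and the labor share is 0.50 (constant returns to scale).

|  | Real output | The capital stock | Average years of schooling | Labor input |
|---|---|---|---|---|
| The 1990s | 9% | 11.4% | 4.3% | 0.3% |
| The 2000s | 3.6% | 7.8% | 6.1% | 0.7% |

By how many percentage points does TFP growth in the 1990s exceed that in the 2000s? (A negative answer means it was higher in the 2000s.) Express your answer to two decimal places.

5.20 percentage points

Labor's share = 1 − 0.24 − 0.26 = 0.5.
The 1990s: TFP = 9 − 2.736 − 1.118 − 0.15 = 4.996%.
The 2000s: TFP = 3.6 − 1.872 − 1.586 − 0.35 = -0.208%.
Difference = 4.996 − (-0.208) = 5.204 pp.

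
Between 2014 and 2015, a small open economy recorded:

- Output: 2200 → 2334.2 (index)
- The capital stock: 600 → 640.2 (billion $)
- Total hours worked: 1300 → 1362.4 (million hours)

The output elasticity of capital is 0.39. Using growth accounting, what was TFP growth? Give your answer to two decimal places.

0.56%

Output growth = (2334.2 − 2200) / 2200 = 6.1%.
The capital stock growth = (640.2 − 600) / 600 = 6.7%.
Total hours worked growth = (1362.4 − 1300) / 1300 = 4.8%.
Labor's share = 1 − 0.39 = 0.61.
The capital stock: 0.39 × 6.7 = 2.613 pp.
Total hours worked: 0.61 × 4.8 = 2.928 pp.
TFP growth = 6.1 − 5.541 = 0.559%.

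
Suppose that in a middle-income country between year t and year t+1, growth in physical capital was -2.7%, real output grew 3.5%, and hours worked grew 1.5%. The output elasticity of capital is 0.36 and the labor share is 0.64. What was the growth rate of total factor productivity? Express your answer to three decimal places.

Total factor productivity growth was 3.512%.

Labor's share = 1 − 0.36 = 0.64.
Physical capital: 0.36 × (-2.7) = -0.972 pp.
Hours worked: 0.64 × 1.5 = 0.96 pp.
TFP growth = 3.5 + 0.012 = 3.512%.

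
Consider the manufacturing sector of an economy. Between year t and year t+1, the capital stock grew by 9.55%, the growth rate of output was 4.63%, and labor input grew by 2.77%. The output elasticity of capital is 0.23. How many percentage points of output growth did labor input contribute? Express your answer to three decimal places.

Labor's share = 1 − 0.23 = 0.77.
Contribution = share × growth = 0.77 × 2.77 = 2.1329 pp.

2.133 percentage points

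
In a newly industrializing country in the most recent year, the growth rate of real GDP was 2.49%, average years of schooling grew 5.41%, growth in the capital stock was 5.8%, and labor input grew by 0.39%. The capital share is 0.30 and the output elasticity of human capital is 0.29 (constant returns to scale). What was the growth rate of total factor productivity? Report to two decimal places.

Labor's share = 1 − 0.3 − 0.29 = 0.41.
The capital stock: 0.3 × 5.8 = 1.74 pp.
Average years of schooling: 0.29 × 5.41 = 1.5689 pp.
Labor input: 0.41 × 0.39 = 0.1599 pp.
TFP growth = 2.49 − 3.4688 = -0.9788%.

-0.98%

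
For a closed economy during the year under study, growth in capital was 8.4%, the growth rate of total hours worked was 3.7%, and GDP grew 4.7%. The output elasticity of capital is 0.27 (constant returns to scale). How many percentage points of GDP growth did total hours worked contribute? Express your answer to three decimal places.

Labor's share = 1 − 0.27 = 0.73.
Contribution = share × growth = 0.73 × 3.7 = 2.701 pp.

2.701 pp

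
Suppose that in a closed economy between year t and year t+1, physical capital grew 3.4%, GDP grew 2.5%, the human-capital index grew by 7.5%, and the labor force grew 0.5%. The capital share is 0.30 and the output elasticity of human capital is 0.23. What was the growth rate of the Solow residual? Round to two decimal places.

-0.48%

Labor's share = 1 − 0.3 − 0.23 = 0.47.
Physical capital: 0.3 × 3.4 = 1.02 pp.
The human-capital index: 0.23 × 7.5 = 1.725 pp.
The labor force: 0.47 × 0.5 = 0.235 pp.
TFP growth = 2.5 − 2.98 = -0.48%.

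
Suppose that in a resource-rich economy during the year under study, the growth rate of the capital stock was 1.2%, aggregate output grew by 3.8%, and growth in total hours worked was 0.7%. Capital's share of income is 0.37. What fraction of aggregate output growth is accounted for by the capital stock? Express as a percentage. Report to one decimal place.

The capital stock contributed 0.37 × 1.2 = 0.444 pp.
Share of growth = 0.444 / 3.8 × 100 = 11.684%.

11.7%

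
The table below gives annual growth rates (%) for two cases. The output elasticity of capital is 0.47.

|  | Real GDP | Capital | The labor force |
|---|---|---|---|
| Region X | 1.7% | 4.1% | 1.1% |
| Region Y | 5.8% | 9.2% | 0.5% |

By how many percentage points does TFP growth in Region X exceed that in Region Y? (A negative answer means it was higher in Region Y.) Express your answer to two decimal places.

-2.02 percentage points

Labor's share = 1 − 0.47 = 0.53.
Region X: TFP = 1.7 − 1.927 − 0.583 = -0.81%.
Region Y: TFP = 5.8 − 4.324 − 0.265 = 1.211%.
Difference = -0.81 − (1.211) = -2.021 pp.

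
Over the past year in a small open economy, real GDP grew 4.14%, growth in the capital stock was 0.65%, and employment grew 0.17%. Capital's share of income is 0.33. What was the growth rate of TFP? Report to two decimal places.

3.81%

Labor's share = 1 − 0.33 = 0.67.
The capital stock: 0.33 × 0.65 = 0.2145 pp.
Employment: 0.67 × 0.17 = 0.1139 pp.
TFP growth = 4.14 − 0.3284 = 3.8116%.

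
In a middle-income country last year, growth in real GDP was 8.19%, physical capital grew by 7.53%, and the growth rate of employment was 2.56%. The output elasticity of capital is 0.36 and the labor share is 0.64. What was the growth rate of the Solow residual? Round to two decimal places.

Labor's share = 1 − 0.36 = 0.64.
Physical capital: 0.36 × 7.53 = 2.7108 pp.
Employment: 0.64 × 2.56 = 1.6384 pp.
TFP growth = 8.19 − 4.3492 = 3.8408%.

3.84%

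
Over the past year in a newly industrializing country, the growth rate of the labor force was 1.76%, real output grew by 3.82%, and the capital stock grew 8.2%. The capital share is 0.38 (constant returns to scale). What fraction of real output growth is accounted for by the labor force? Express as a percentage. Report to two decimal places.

Labor's share = 1 − 0.38 = 0.62.
The labor force contributed 0.62 × 1.76 = 1.0912 pp.
Share of growth = 1.0912 / 3.82 × 100 = 28.5654%.

28.57%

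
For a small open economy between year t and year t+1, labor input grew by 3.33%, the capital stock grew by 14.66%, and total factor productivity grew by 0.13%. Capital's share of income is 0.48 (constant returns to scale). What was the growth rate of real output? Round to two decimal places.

Labor's share = 1 − 0.48 = 0.52.
The capital stock: 0.48 × 14.66 = 7.0368 pp.
Labor input: 0.52 × 3.33 = 1.7316 pp.
Output growth = 0.13 + 8.7684 = 8.8984%.

8.90%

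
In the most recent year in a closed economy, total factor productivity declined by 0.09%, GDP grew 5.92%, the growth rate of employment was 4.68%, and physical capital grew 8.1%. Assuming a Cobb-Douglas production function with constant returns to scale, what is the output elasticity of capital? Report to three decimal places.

0.389

gY = gA + α·gK + (1−α)·gL, so gY − gA − gL = α(gK − gL).
5.92 + 0.09 − 4.68 = α × (8.1 − 4.68).
1.33 = 3.42 α, so α = 0.38889.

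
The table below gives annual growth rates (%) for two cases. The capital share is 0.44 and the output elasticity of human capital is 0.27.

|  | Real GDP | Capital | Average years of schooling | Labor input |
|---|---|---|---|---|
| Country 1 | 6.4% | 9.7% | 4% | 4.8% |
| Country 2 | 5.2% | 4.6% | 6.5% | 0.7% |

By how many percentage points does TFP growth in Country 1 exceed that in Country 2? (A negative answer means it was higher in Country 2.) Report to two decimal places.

-1.56 percentage points

Labor's share = 1 − 0.44 − 0.27 = 0.29.
Country 1: TFP = 6.4 − 4.268 − 1.08 − 1.392 = -0.34%.
Country 2: TFP = 5.2 − 2.024 − 1.755 − 0.203 = 1.218%.
Difference = -0.34 − (1.218) = -1.558 pp.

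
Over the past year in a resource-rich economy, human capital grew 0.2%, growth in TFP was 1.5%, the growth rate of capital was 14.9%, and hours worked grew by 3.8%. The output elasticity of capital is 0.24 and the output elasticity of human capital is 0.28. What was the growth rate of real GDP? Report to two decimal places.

Labor's share = 1 − 0.24 − 0.28 = 0.48.
Capital: 0.24 × 14.9 = 3.576 pp.
Human capital: 0.28 × 0.2 = 0.056 pp.
Hours worked: 0.48 × 3.8 = 1.824 pp.
Output growth = 1.5 + 5.456 = 6.956%.

6.96%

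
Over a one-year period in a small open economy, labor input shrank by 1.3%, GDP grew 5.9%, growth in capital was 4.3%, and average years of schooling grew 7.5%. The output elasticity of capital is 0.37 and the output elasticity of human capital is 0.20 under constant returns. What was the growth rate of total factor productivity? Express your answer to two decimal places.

3.37%

Labor's share = 1 − 0.37 − 0.2 = 0.43.
Capital: 0.37 × 4.3 = 1.591 pp.
Average years of schooling: 0.2 × 7.5 = 1.5 pp.
Labor input: 0.43 × (-1.3) = -0.559 pp.
TFP growth = 5.9 − 2.532 = 3.368%.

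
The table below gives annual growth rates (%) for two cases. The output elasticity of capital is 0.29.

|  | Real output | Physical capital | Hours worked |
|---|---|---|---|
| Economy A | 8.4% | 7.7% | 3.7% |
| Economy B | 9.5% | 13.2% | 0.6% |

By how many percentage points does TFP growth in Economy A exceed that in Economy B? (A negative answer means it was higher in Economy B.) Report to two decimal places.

-1.71 percentage points

Labor's share = 1 − 0.29 = 0.71.
Economy A: TFP = 8.4 − 2.233 − 2.627 = 3.54%.
Economy B: TFP = 9.5 − 3.828 − 0.426 = 5.246%.
Difference = 3.54 − (5.246) = -1.706 pp.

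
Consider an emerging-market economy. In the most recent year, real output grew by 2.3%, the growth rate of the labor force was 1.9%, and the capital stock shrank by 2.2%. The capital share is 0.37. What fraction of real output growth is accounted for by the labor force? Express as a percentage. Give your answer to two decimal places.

52.04%

Labor's share = 1 − 0.37 = 0.63.
The labor force contributed 0.63 × 1.9 = 1.197 pp.
Share of growth = 1.197 / 2.3 × 100 = 52.0435%.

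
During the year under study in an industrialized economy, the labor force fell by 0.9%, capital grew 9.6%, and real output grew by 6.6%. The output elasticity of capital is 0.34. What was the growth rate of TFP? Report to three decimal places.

Labor's share = 1 − 0.34 = 0.66.
Capital: 0.34 × 9.6 = 3.264 pp.
The labor force: 0.66 × (-0.9) = -0.594 pp.
TFP growth = 6.6 − 2.67 = 3.93%.

3.930%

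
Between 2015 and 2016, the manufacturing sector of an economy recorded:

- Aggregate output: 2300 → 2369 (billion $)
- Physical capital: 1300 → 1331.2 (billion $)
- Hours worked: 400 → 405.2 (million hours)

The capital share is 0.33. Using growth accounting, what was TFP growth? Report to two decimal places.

1.34%

Aggregate output growth = (2369 − 2300) / 2300 = 3%.
Physical capital growth = (1331.2 − 1300) / 1300 = 2.4%.
Hours worked growth = (405.2 − 400) / 400 = 1.3%.
Labor's share = 1 − 0.33 = 0.67.
Physical capital: 0.33 × 2.4 = 0.792 pp.
Hours worked: 0.67 × 1.3 = 0.871 pp.
TFP growth = 3 − 1.663 = 1.337%.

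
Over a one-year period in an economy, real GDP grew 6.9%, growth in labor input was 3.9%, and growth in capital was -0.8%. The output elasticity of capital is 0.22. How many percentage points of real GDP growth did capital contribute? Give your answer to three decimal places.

Contribution = share × growth = 0.22 × (-0.8) = -0.176 pp.

-0.176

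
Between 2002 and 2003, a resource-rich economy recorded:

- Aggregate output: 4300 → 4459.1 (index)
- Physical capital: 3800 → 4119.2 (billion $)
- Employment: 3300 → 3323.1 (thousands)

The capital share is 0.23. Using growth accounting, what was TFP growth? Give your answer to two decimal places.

Aggregate output growth = (4459.1 − 4300) / 4300 = 3.7%.
Physical capital growth = (4119.2 − 3800) / 3800 = 8.4%.
Employment growth = (3323.1 − 3300) / 3300 = 0.7%.
Labor's share = 1 − 0.23 = 0.77.
Physical capital: 0.23 × 8.4 = 1.932 pp.
Employment: 0.77 × 0.7 = 0.539 pp.
TFP growth = 3.7 − 2.471 = 1.229%.

1.23%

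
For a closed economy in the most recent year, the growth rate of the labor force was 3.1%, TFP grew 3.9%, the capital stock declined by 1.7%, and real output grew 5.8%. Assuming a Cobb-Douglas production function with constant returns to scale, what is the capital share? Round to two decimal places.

0.25

gY = gA + α·gK + (1−α)·gL, so gY − gA − gL = α(gK − gL).
5.8 − 3.9 − 3.1 = α × (-1.7 − 3.1).
-1.2 = -4.8 α, so α = 0.25.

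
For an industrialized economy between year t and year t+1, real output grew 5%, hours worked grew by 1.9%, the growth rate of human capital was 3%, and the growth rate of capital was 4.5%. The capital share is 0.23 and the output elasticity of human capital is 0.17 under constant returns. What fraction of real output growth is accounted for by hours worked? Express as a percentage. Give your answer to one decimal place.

22.8%

Labor's share = 1 − 0.23 − 0.17 = 0.6.
Hours worked contributed 0.6 × 1.9 = 1.14 pp.
Share of growth = 1.14 / 5 × 100 = 22.8%.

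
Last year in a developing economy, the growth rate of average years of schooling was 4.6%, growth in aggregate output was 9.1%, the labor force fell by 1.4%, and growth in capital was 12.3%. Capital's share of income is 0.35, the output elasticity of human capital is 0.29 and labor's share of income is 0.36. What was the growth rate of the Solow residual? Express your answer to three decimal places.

Labor's share = 1 − 0.35 − 0.29 = 0.36.
Capital: 0.35 × 12.3 = 4.305 pp.
Average years of schooling: 0.29 × 4.6 = 1.334 pp.
The labor force: 0.36 × (-1.4) = -0.504 pp.
TFP growth = 9.1 − 5.135 = 3.965%.

The Solow residual growth was 3.965%.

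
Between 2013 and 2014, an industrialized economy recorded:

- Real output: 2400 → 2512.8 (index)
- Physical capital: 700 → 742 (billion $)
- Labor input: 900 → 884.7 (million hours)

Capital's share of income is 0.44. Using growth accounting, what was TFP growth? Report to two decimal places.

TFP grew 3.01%.

Real output growth = (2512.8 − 2400) / 2400 = 4.7%.
Physical capital growth = (742 − 700) / 700 = 6%.
Labor input growth = (884.7 − 900) / 900 = -1.7%.
Labor's share = 1 − 0.44 = 0.56.
Physical capital: 0.44 × 6 = 2.64 pp.
Labor input: 0.56 × (-1.7) = -0.952 pp.
TFP growth = 4.7 − 1.688 = 3.012%.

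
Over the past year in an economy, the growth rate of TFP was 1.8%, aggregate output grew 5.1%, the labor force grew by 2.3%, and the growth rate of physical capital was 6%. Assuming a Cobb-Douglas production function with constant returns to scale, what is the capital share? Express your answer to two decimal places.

α = 0.27

gY = gA + α·gK + (1−α)·gL, so gY − gA − gL = α(gK − gL).
5.1 − 1.8 − 2.3 = α × (6 − 2.3).
1 = 3.7 α, so α = 0.2703.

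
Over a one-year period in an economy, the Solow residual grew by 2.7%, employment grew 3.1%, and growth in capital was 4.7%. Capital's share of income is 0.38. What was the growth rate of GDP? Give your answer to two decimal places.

Labor's share = 1 − 0.38 = 0.62.
Capital: 0.38 × 4.7 = 1.786 pp.
Employment: 0.62 × 3.1 = 1.922 pp.
Output growth = 2.7 + 3.708 = 6.408%.

GDP growth was 6.41%.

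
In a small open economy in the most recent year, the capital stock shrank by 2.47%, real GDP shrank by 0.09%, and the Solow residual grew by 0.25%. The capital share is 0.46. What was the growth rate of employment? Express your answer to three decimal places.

1.474%

Labor's share = 1 − 0.46 = 0.54.
gY = gA + 0.46×(-2.47) + 0.54×g.
0.54×g = -0.09 − 0.25 + 1.1362 = 0.7962.
g = 0.7962 / 0.54 = 1.47444%.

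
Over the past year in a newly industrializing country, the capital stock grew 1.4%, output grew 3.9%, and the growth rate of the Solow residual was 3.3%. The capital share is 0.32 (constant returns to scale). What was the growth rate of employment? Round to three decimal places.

Labor's share = 1 − 0.32 = 0.68.
gY = gA + 0.32×1.4 + 0.68×g.
0.68×g = 3.9 − 3.3 − 0.448 = 0.152.
g = 0.152 / 0.68 = 0.22353%.

0.224%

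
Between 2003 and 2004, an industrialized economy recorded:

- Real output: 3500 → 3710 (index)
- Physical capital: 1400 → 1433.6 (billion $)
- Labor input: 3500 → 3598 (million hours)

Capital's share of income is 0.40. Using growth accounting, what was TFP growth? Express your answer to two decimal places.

3.36%

Real output growth = (3710 − 3500) / 3500 = 6%.
Physical capital growth = (1433.6 − 1400) / 1400 = 2.4%.
Labor input growth = (3598 − 3500) / 3500 = 2.8%.
Labor's share = 1 − 0.4 = 0.6.
Physical capital: 0.4 × 2.4 = 0.96 pp.
Labor input: 0.6 × 2.8 = 1.68 pp.
TFP growth = 6 − 2.64 = 3.36%.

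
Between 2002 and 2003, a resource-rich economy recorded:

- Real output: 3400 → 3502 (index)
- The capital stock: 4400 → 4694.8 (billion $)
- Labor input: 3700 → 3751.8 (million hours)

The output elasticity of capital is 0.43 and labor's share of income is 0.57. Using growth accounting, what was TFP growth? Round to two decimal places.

-0.68%

Real output growth = (3502 − 3400) / 3400 = 3%.
The capital stock growth = (4694.8 − 4400) / 4400 = 6.7%.
Labor input growth = (3751.8 − 3700) / 3700 = 1.4%.
Labor's share = 1 − 0.43 = 0.57.
The capital stock: 0.43 × 6.7 = 2.881 pp.
Labor input: 0.57 × 1.4 = 0.798 pp.
TFP growth = 3 − 3.679 = -0.679%.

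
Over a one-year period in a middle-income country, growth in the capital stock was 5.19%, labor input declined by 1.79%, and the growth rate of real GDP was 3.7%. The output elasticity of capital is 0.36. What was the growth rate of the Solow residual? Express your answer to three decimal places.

Labor's share = 1 − 0.36 = 0.64.
The capital stock: 0.36 × 5.19 = 1.8684 pp.
Labor input: 0.64 × (-1.79) = -1.1456 pp.
TFP growth = 3.7 − 0.7228 = 2.9772%.

The Solow residual grew 2.977%.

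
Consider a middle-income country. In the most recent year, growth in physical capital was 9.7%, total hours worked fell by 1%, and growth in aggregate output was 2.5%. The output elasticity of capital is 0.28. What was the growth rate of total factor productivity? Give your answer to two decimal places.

Labor's share = 1 − 0.28 = 0.72.
Physical capital: 0.28 × 9.7 = 2.716 pp.
Total hours worked: 0.72 × (-1) = -0.72 pp.
TFP growth = 2.5 − 1.996 = 0.504%.

Total factor productivity growth was 0.50%.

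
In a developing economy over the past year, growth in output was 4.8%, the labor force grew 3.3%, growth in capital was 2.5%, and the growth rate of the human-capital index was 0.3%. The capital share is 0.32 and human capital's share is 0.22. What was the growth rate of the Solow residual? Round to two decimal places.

Labor's share = 1 − 0.32 − 0.22 = 0.46.
Capital: 0.32 × 2.5 = 0.8 pp.
The human-capital index: 0.22 × 0.3 = 0.066 pp.
The labor force: 0.46 × 3.3 = 1.518 pp.
TFP growth = 4.8 − 2.384 = 2.416%.

2.42%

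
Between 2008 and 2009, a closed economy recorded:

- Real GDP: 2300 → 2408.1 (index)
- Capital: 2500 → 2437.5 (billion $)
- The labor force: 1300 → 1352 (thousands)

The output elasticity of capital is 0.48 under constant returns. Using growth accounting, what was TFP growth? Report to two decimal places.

Real GDP growth = (2408.1 − 2300) / 2300 = 4.7%.
Capital growth = (2437.5 − 2500) / 2500 = -2.5%.
The labor force growth = (1352 − 1300) / 1300 = 4%.
Labor's share = 1 − 0.48 = 0.52.
Capital: 0.48 × (-2.5) = -1.2 pp.
The labor force: 0.52 × 4 = 2.08 pp.
TFP growth = 4.7 − 0.88 = 3.82%.

3.82%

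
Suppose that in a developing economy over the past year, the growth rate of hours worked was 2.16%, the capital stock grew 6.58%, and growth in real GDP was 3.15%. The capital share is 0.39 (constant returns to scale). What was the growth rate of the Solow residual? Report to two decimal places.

-0.73%

Labor's share = 1 − 0.39 = 0.61.
The capital stock: 0.39 × 6.58 = 2.5662 pp.
Hours worked: 0.61 × 2.16 = 1.3176 pp.
TFP growth = 3.15 − 3.8838 = -0.7338%.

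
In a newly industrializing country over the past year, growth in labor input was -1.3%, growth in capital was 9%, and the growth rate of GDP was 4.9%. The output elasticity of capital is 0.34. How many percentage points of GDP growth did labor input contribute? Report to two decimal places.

-0.86 pp

Labor's share = 1 − 0.34 = 0.66.
Contribution = share × growth = 0.66 × (-1.3) = -0.858 pp.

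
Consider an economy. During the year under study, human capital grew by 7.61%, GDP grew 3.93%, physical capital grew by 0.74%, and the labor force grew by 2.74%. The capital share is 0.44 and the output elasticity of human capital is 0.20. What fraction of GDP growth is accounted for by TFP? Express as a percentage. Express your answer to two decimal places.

27.89%

Labor's share = 1 − 0.44 − 0.2 = 0.36.
Physical capital: 0.44 × 0.74 = 0.3256 pp.
Human capital: 0.2 × 7.61 = 1.522 pp.
The labor force: 0.36 × 2.74 = 0.9864 pp.
TFP growth = 3.93 − 2.834 = 1.096%.
TFP share of growth = 1.096 / 3.93 × 100 = 27.888%.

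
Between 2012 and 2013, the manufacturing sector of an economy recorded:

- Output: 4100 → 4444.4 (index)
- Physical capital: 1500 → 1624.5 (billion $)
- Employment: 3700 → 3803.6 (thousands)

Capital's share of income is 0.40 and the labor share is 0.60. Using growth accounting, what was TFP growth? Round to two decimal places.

Output growth = (4444.4 − 4100) / 4100 = 8.4%.
Physical capital growth = (1624.5 − 1500) / 1500 = 8.3%.
Employment growth = (3803.6 − 3700) / 3700 = 2.8%.
Labor's share = 1 − 0.4 = 0.6.
Physical capital: 0.4 × 8.3 = 3.32 pp.
Employment: 0.6 × 2.8 = 1.68 pp.
TFP growth = 8.4 − 5 = 3.4%.

TFP grew 3.40%.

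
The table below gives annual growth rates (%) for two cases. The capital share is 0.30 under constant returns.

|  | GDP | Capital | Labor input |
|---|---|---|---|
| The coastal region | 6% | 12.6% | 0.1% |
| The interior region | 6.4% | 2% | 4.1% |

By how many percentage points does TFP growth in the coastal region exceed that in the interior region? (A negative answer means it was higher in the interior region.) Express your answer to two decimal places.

-0.78 percentage points

Labor's share = 1 − 0.3 = 0.7.
The coastal region: TFP = 6 − 3.78 − 0.07 = 2.15%.
The interior region: TFP = 6.4 − 0.6 − 2.87 = 2.93%.
Difference = 2.15 − (2.93) = -0.78 pp.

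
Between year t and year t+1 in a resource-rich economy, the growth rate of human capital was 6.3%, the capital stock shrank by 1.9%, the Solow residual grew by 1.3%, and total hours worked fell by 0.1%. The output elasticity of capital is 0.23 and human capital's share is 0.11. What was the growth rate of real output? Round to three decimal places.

Real output grew 1.490%.

Labor's share = 1 − 0.23 − 0.11 = 0.66.
The capital stock: 0.23 × (-1.9) = -0.437 pp.
Human capital: 0.11 × 6.3 = 0.693 pp.
Total hours worked: 0.66 × (-0.1) = -0.066 pp.
Output growth = 1.3 + 0.19 = 1.49%.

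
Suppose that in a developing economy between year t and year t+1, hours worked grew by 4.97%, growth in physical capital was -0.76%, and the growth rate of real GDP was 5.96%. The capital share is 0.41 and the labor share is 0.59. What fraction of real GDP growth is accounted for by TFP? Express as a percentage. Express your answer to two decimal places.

TFP accounted for 56.03% of growth.

Labor's share = 1 − 0.41 = 0.59.
Physical capital: 0.41 × (-0.76) = -0.3116 pp.
Hours worked: 0.59 × 4.97 = 2.9323 pp.
TFP growth = 5.96 − 2.6207 = 3.3393%.
TFP share of growth = 3.3393 / 5.96 × 100 = 56.0285%.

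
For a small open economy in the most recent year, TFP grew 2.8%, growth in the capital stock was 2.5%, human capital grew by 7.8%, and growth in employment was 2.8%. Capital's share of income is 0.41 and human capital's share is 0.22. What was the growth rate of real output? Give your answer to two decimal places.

Labor's share = 1 − 0.41 − 0.22 = 0.37.
The capital stock: 0.41 × 2.5 = 1.025 pp.
Human capital: 0.22 × 7.8 = 1.716 pp.
Employment: 0.37 × 2.8 = 1.036 pp.
Output growth = 2.8 + 3.777 = 6.577%.

6.58%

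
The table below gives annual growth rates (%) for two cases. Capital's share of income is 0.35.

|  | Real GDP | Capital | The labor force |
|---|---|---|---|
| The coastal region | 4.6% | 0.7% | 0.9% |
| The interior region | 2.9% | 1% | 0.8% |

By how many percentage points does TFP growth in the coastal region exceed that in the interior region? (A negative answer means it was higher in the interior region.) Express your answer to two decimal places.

Labor's share = 1 − 0.35 = 0.65.
The coastal region: TFP = 4.6 − 0.245 − 0.585 = 3.77%.
The interior region: TFP = 2.9 − 0.35 − 0.52 = 2.03%.
Difference = 3.77 − (2.03) = 1.74 pp.

1.74 percentage points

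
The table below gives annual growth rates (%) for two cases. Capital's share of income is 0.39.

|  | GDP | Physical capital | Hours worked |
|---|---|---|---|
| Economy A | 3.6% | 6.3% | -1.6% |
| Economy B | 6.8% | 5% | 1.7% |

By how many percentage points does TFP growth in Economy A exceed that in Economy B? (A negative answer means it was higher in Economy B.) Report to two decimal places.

-1.69 percentage points

Labor's share = 1 − 0.39 = 0.61.
Economy A: TFP = 3.6 − 2.457 + 0.976 = 2.119%.
Economy B: TFP = 6.8 − 1.95 − 1.037 = 3.813%.
Difference = 2.119 − (3.813) = -1.694 pp.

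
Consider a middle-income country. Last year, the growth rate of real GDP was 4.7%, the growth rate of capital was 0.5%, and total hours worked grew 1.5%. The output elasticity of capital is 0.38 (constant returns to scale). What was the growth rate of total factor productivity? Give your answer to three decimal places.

Labor's share = 1 − 0.38 = 0.62.
Capital: 0.38 × 0.5 = 0.19 pp.
Total hours worked: 0.62 × 1.5 = 0.93 pp.
TFP growth = 4.7 − 1.12 = 3.58%.

3.580%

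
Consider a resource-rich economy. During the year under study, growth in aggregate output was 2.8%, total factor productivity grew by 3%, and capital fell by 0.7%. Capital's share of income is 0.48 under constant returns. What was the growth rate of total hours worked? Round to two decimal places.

Total hours worked growth was 0.26%.

Labor's share = 1 − 0.48 = 0.52.
gY = gA + 0.48×(-0.7) + 0.52×g.
0.52×g = 2.8 − 3 + 0.336 = 0.136.
g = 0.136 / 0.52 = 0.2615%.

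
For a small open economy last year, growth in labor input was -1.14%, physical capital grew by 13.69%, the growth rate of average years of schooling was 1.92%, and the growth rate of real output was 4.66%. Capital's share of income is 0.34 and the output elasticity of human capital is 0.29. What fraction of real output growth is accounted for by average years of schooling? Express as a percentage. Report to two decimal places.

11.95%

Average years of schooling contributed 0.29 × 1.92 = 0.5568 pp.
Share of growth = 0.5568 / 4.66 × 100 = 11.9485%.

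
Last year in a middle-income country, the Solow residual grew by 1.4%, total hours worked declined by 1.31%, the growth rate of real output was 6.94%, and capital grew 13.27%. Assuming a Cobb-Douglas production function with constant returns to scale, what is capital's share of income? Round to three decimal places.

α = 0.470

gY = gA + α·gK + (1−α)·gL, so gY − gA − gL = α(gK − gL).
6.94 − 1.4 + 1.31 = α × (13.27 − (-1.31)).
6.85 = 14.58 α, so α = 0.46982.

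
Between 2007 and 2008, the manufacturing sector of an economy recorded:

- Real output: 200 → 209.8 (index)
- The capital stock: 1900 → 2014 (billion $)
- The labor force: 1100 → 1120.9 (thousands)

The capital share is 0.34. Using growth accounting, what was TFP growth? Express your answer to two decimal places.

1.61%

Real output growth = (209.8 − 200) / 200 = 4.9%.
The capital stock growth = (2014 − 1900) / 1900 = 6%.
The labor force growth = (1120.9 − 1100) / 1100 = 1.9%.
Labor's share = 1 − 0.34 = 0.66.
The capital stock: 0.34 × 6 = 2.04 pp.
The labor force: 0.66 × 1.9 = 1.254 pp.
TFP growth = 4.9 − 3.294 = 1.606%.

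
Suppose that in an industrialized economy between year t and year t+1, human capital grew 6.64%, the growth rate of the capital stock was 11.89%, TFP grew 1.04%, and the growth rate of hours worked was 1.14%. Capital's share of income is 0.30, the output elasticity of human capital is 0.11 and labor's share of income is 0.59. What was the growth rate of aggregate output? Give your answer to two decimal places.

Labor's share = 1 − 0.3 − 0.11 = 0.59.
The capital stock: 0.3 × 11.89 = 3.567 pp.
Human capital: 0.11 × 6.64 = 0.7304 pp.
Hours worked: 0.59 × 1.14 = 0.6726 pp.
Output growth = 1.04 + 4.97 = 6.01%.

Aggregate output growth was 6.01%.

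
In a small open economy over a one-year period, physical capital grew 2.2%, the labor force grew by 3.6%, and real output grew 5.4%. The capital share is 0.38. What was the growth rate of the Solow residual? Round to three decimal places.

The Solow residual grew 2.332%.

Labor's share = 1 − 0.38 = 0.62.
Physical capital: 0.38 × 2.2 = 0.836 pp.
The labor force: 0.62 × 3.6 = 2.232 pp.
TFP growth = 5.4 − 3.068 = 2.332%.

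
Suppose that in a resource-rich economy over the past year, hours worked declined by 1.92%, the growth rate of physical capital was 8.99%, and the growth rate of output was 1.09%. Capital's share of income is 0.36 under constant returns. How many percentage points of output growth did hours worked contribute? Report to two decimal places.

-1.23 percentage points

Labor's share = 1 − 0.36 = 0.64.
Contribution = share × growth = 0.64 × (-1.92) = -1.2288 pp.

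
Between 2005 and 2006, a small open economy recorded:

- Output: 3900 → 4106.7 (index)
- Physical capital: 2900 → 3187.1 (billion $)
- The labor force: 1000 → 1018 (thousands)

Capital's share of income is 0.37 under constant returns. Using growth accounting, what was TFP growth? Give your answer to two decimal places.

Output growth = (4106.7 − 3900) / 3900 = 5.3%.
Physical capital growth = (3187.1 − 2900) / 2900 = 9.9%.
The labor force growth = (1018 − 1000) / 1000 = 1.8%.
Labor's share = 1 − 0.37 = 0.63.
Physical capital: 0.37 × 9.9 = 3.663 pp.
The labor force: 0.63 × 1.8 = 1.134 pp.
TFP growth = 5.3 − 4.797 = 0.503%.

TFP growth was 0.50%.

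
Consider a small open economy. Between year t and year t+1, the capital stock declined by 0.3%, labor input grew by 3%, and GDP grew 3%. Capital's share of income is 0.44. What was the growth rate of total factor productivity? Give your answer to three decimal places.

Total factor productivity grew 1.452%.

Labor's share = 1 − 0.44 = 0.56.
The capital stock: 0.44 × (-0.3) = -0.132 pp.
Labor input: 0.56 × 3 = 1.68 pp.
TFP growth = 3 − 1.548 = 1.452%.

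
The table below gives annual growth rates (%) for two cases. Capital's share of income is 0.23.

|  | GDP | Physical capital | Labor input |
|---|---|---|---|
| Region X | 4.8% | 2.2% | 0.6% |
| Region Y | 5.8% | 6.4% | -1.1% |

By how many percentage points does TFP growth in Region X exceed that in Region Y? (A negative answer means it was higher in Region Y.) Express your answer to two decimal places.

Labor's share = 1 − 0.23 = 0.77.
Region X: TFP = 4.8 − 0.506 − 0.462 = 3.832%.
Region Y: TFP = 5.8 − 1.472 + 0.847 = 5.175%.
Difference = 3.832 − (5.175) = -1.343 pp.

-1.34 percentage points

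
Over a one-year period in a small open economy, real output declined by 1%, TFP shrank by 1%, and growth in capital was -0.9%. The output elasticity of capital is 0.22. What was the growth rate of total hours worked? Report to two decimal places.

0.25%

Labor's share = 1 − 0.22 = 0.78.
gY = gA + 0.22×(-0.9) + 0.78×g.
0.78×g = -1 + 1 + 0.198 = 0.198.
g = 0.198 / 0.78 = 0.2538%.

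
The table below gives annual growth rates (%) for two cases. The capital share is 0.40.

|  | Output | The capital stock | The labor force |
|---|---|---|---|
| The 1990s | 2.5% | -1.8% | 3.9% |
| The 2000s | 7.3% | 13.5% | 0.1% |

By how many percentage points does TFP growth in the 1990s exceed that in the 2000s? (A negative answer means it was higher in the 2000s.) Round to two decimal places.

Labor's share = 1 − 0.4 = 0.6.
The 1990s: TFP = 2.5 + 0.72 − 2.34 = 0.88%.
The 2000s: TFP = 7.3 − 5.4 − 0.06 = 1.84%.
Difference = 0.88 − (1.84) = -0.96 pp.

-0.96 percentage points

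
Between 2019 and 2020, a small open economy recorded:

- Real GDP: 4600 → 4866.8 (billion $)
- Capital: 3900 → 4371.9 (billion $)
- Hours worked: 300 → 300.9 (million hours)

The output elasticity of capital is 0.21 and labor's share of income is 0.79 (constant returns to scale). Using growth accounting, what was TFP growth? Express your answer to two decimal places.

Real GDP growth = (4866.8 − 4600) / 4600 = 5.8%.
Capital growth = (4371.9 − 3900) / 3900 = 12.1%.
Hours worked growth = (300.9 − 300) / 300 = 0.3%.
Labor's share = 1 − 0.21 = 0.79.
Capital: 0.21 × 12.1 = 2.541 pp.
Hours worked: 0.79 × 0.3 = 0.237 pp.
TFP growth = 5.8 − 2.778 = 3.022%.

TFP grew 3.02%.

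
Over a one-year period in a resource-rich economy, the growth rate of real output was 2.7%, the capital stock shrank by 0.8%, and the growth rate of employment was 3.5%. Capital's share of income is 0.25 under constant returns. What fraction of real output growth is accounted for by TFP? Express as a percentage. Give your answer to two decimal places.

10.19%

Labor's share = 1 − 0.25 = 0.75.
The capital stock: 0.25 × (-0.8) = -0.2 pp.
Employment: 0.75 × 3.5 = 2.625 pp.
TFP growth = 2.7 − 2.425 = 0.275%.
TFP share of growth = 0.275 / 2.7 × 100 = 10.1852%.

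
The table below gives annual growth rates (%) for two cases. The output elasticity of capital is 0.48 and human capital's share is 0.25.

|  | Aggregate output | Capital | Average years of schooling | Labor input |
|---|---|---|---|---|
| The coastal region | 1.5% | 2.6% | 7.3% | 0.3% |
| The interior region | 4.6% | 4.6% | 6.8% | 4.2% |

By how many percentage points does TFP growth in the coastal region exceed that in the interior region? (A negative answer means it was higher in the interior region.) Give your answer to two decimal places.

Labor's share = 1 − 0.48 − 0.25 = 0.27.
The coastal region: TFP = 1.5 − 1.248 − 1.825 − 0.081 = -1.654%.
The interior region: TFP = 4.6 − 2.208 − 1.7 − 1.134 = -0.442%.
Difference = -1.654 − (-0.442) = -1.212 pp.

-1.21 percentage points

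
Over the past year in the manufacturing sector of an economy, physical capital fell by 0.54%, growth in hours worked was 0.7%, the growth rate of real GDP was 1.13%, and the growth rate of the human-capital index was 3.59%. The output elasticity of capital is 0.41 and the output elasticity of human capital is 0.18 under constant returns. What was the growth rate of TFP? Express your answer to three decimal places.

Labor's share = 1 − 0.41 − 0.18 = 0.41.
Physical capital: 0.41 × (-0.54) = -0.2214 pp.
The human-capital index: 0.18 × 3.59 = 0.6462 pp.
Hours worked: 0.41 × 0.7 = 0.287 pp.
TFP growth = 1.13 − 0.7118 = 0.4182%.

0.418%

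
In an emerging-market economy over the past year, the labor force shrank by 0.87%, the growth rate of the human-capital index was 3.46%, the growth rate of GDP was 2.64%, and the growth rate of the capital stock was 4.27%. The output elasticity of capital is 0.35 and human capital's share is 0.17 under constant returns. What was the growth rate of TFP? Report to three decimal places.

Labor's share = 1 − 0.35 − 0.17 = 0.48.
The capital stock: 0.35 × 4.27 = 1.4945 pp.
The human-capital index: 0.17 × 3.46 = 0.5882 pp.
The labor force: 0.48 × (-0.87) = -0.4176 pp.
TFP growth = 2.64 − 1.6651 = 0.9749%.

0.975%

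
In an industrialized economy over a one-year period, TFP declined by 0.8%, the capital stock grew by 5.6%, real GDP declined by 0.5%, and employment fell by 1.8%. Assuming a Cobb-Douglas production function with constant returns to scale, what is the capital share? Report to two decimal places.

The capital share is 0.28.

gY = gA + α·gK + (1−α)·gL, so gY − gA − gL = α(gK − gL).
-0.5 + 0.8 + 1.8 = α × (5.6 − (-1.8)).
2.1 = 7.4 α, so α = 0.2838.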